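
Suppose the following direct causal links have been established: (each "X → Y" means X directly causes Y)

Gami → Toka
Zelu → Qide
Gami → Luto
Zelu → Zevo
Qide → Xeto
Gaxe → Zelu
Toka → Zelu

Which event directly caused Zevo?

Upstream contributors include Gami, Toka, Gaxe, but only Zelu feeds directly into Zevo.

Zelu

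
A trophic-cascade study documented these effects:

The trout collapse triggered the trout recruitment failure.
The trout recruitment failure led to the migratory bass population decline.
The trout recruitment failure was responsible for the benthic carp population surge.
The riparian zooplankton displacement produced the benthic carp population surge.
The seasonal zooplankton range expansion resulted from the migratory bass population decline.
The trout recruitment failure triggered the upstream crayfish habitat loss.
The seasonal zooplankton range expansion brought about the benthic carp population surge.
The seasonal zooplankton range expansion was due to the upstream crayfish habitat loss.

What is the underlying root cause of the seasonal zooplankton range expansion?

Tracing upstream from the seasonal zooplankton range expansion: the seasonal zooplankton range expansion ← the migratory bass population decline ← the trout recruitment failure ← the trout collapse.
The trout collapse has no stated cause, so it is the root.

the trout collapse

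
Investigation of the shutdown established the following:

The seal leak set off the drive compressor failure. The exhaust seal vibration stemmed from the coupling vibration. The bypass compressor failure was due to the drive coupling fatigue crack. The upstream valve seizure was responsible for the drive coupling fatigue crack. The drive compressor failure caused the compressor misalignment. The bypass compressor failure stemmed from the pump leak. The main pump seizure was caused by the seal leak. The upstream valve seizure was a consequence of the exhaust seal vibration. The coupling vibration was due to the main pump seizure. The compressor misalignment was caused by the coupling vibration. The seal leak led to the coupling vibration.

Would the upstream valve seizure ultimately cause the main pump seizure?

No

The upstream valve seizure leads to the drive coupling fatigue crack, the bypass compressor failure; the main pump seizure is not among them.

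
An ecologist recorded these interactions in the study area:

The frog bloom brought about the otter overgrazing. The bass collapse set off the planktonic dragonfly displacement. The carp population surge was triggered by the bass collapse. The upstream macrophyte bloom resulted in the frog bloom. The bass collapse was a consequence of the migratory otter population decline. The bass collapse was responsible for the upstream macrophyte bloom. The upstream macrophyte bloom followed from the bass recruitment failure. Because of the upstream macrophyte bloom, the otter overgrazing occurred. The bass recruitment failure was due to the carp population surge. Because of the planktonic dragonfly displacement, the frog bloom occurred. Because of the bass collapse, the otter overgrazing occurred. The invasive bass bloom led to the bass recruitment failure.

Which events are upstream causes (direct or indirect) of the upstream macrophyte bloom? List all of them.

the bass collapse, the bass recruitment failure, the carp population surge, the invasive bass bloom, the migratory otter population decline

Immediate causes of the upstream macrophyte bloom: the bass collapse, the bass recruitment failure.
Further upstream: the migratory otter population decline, the carp population surge, the invasive bass bloom.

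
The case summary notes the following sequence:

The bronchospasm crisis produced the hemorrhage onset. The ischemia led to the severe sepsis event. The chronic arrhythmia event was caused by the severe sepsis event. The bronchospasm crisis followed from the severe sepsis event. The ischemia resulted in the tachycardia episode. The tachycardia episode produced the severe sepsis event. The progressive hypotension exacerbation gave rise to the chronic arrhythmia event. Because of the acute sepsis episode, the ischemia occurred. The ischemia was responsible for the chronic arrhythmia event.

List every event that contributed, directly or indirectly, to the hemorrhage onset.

Immediate cause of the hemorrhage onset: the bronchospasm crisis.
Further upstream: the acute sepsis episode, the ischemia, the tachycardia episode, the severe sepsis event.

the acute sepsis episode, the bronchospasm crisis, the ischemia, the severe sepsis event, the tachycardia episode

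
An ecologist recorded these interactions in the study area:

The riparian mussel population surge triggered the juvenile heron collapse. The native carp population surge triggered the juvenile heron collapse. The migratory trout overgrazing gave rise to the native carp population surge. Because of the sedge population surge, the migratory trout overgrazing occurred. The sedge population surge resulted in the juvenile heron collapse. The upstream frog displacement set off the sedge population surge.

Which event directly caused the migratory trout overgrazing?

the sedge population surge

Upstream contributors include the upstream frog displacement, but only the sedge population surge feeds directly into the migratory trout overgrazing.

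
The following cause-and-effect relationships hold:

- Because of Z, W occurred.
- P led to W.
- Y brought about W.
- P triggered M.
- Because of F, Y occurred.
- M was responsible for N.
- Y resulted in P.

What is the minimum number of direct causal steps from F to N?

4

Shortest chain: F → Y → P → M → N.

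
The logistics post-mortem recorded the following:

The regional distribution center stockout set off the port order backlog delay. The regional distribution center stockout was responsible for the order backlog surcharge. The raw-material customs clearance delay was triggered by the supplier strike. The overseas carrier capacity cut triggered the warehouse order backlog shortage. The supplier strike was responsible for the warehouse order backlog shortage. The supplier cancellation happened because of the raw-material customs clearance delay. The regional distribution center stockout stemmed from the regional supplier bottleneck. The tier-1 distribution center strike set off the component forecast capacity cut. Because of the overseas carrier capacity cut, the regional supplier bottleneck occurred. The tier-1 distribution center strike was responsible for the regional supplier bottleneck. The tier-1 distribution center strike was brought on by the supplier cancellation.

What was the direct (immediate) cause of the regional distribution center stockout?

Upstream contributors include the supplier strike, the raw-material customs clearance delay, the supplier cancellation, the tier-1 distribution center strike, the overseas carrier capacity cut, but only the regional supplier bottleneck feeds directly into the regional distribution center stockout.

the regional supplier bottleneck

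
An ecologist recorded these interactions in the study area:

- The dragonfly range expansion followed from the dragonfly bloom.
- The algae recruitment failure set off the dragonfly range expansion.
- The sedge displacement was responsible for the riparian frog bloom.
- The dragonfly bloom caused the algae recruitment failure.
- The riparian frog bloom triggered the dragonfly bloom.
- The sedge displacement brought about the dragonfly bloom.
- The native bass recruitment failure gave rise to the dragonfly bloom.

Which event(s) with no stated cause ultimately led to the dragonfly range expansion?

the native bass recruitment failure, the sedge displacement

Tracing upstream from the dragonfly range expansion: the dragonfly range expansion ← the dragonfly bloom ← the sedge displacement.
A separate upstream branch: the dragonfly range expansion ← the dragonfly bloom ← the native bass recruitment failure.
Each of those chain origins has no stated cause.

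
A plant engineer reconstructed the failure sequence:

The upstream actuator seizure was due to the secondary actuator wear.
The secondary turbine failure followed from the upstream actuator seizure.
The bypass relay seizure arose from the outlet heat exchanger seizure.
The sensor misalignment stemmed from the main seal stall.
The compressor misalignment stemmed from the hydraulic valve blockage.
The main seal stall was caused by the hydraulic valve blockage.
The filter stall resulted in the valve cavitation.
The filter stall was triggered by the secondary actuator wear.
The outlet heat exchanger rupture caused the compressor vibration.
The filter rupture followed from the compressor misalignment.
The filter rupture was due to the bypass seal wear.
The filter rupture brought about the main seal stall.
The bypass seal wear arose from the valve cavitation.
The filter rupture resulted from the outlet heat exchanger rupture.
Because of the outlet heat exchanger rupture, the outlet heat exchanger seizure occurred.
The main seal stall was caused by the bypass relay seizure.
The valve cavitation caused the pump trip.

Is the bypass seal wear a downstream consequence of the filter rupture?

No

The filter rupture leads to the main seal stall, the sensor misalignment; the bypass seal wear is not among them.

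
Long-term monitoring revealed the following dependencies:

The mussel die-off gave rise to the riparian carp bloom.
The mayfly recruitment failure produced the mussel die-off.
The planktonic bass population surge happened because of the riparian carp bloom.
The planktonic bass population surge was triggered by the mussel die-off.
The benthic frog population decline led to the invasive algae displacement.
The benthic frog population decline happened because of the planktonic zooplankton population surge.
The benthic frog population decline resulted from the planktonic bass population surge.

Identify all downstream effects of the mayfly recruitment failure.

the benthic frog population decline, the invasive algae displacement, the mussel die-off, the planktonic bass population surge, the riparian carp bloom

Direct effects: the mussel die-off.
2 steps out: the riparian carp bloom, the planktonic bass population surge.
3 steps out: the benthic frog population decline.
4 steps out: the invasive algae displacement.
Not reachable from it: the planktonic zooplankton population surge.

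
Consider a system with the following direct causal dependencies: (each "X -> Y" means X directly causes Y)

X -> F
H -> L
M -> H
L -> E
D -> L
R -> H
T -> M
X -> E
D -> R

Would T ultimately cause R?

No

T leads to M, H, L, E; R is not among them.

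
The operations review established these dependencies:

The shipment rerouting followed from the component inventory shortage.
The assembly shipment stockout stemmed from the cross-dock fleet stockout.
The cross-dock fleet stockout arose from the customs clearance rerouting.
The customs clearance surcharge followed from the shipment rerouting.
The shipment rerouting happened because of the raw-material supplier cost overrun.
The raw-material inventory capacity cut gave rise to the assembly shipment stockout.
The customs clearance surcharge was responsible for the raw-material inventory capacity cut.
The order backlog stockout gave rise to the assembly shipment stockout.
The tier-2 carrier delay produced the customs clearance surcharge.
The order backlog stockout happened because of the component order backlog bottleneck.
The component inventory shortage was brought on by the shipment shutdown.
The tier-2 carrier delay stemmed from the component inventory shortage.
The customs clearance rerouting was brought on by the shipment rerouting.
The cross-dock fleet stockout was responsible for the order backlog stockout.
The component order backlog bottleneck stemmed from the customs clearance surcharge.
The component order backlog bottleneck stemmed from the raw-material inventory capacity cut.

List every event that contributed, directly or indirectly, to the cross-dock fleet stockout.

the component inventory shortage, the customs clearance rerouting, the raw-material supplier cost overrun, the shipment rerouting, the shipment shutdown

Immediate cause of the cross-dock fleet stockout: the customs clearance rerouting.
Further upstream: the shipment shutdown, the component inventory shortage, the raw-material supplier cost overrun, the shipment rerouting.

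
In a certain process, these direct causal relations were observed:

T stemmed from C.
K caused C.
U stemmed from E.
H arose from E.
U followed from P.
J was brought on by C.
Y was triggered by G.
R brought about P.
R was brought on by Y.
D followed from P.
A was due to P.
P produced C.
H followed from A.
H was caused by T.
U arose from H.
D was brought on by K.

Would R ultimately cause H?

Yes

There is a causal chain: R → P → A → H.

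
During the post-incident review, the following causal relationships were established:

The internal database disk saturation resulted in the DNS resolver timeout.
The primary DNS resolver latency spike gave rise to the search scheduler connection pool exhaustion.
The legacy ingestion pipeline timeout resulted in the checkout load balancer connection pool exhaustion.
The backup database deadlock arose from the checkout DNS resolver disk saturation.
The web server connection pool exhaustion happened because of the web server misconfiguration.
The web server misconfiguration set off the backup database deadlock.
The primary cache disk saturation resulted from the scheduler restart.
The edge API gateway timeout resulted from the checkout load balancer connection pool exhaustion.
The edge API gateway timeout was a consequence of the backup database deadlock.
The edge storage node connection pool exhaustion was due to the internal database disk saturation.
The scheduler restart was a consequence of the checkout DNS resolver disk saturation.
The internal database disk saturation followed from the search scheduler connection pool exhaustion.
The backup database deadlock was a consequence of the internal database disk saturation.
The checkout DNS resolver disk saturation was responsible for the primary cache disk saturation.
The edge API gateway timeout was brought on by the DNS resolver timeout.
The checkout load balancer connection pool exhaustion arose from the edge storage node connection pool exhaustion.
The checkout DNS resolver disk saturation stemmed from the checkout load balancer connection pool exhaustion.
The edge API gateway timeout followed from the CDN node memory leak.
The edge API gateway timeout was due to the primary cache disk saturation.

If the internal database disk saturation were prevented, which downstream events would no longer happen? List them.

Downstream of the internal database disk saturation: the edge storage node connection pool exhaustion, the checkout load balancer connection pool exhaustion, the checkout DNS resolver disk saturation, the DNS resolver timeout, the backup database deadlock, the scheduler restart, the primary cache disk saturation, the edge API gateway timeout.
Of those, still caused via another path: the checkout load balancer connection pool exhaustion, the checkout DNS resolver disk saturation, the backup database deadlock, the scheduler restart, the primary cache disk saturation, the edge API gateway timeout.
The remainder have no surviving cause.

the DNS resolver timeout, the edge storage node connection pool exhaustion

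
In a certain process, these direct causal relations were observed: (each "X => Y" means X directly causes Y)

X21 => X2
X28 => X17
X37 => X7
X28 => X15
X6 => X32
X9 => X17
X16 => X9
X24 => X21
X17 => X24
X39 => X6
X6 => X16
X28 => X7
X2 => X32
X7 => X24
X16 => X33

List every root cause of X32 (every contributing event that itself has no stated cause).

Tracing upstream from X32: X32 ← X2 ← X21 ← X24 ← X17 ← X28.
A separate upstream branch: X32 ← X6 ← X39.
A separate upstream branch: X32 ← X2 ← X21 ← X24 ← X7 ← X37.
Each of those chain origins has no stated cause.

X28, X37, X39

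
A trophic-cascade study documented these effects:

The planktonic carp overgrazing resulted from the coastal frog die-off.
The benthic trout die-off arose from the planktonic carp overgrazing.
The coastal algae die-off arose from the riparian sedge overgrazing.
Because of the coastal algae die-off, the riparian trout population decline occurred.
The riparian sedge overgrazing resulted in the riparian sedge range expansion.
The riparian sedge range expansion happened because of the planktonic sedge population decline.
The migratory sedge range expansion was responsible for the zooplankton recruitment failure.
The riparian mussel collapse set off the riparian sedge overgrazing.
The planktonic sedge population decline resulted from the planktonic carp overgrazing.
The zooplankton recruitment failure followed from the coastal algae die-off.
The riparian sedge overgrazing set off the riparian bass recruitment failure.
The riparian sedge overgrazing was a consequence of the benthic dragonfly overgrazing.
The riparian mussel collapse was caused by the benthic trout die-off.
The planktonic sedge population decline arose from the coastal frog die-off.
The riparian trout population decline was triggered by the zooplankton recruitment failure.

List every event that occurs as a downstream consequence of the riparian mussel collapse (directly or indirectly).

the coastal algae die-off, the riparian bass recruitment failure, the riparian sedge overgrazing, the riparian sedge range expansion, the riparian trout population decline, the zooplankton recruitment failure

Direct effects: the riparian sedge overgrazing.
2 steps out: the coastal algae die-off, the riparian bass recruitment failure, the riparian sedge range expansion.
3 steps out: the zooplankton recruitment failure, the riparian trout population decline.
Not reachable from it: the coastal frog die-off, the planktonic carp overgrazing, the benthic dragonfly overgrazing, the planktonic sedge population decline, the benthic trout die-off, the migratory sedge range expansion.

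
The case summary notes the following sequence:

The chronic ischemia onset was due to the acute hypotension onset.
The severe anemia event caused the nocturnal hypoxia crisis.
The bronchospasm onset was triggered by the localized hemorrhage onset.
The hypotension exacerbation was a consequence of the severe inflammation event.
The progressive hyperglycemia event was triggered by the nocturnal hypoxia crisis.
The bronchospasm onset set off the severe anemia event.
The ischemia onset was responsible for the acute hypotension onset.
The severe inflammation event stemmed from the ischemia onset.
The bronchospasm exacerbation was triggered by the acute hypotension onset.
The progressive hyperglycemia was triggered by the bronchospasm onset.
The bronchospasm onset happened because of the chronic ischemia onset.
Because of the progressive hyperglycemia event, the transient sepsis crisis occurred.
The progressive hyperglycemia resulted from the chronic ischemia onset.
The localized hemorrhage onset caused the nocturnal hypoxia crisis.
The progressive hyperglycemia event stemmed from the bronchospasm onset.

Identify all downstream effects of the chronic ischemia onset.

Direct effects: the bronchospasm onset, the progressive hyperglycemia.
2 steps out: the severe anemia event, the progressive hyperglycemia event.
3 steps out: the nocturnal hypoxia crisis, the transient sepsis crisis.
Not reachable from it: the ischemia onset, the severe inflammation event, the acute hypotension onset, the hypotension exacerbation, the localized hemorrhage onset, the bronchospasm exacerbation.

the bronchospasm onset, the nocturnal hypoxia crisis, the progressive hyperglycemia, the progressive hyperglycemia event, the severe anemia event, the transient sepsis crisis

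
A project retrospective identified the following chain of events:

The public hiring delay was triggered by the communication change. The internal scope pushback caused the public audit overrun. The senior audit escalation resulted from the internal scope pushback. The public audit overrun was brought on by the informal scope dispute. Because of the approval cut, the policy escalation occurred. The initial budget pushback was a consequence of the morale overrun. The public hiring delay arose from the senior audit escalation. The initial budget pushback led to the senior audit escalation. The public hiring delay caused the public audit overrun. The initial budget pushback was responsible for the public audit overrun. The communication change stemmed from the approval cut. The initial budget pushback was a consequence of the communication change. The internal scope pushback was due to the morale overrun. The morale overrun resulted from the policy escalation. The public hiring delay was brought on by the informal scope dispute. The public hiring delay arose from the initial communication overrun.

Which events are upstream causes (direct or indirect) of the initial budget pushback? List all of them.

the approval cut, the communication change, the morale overrun, the policy escalation

Immediate causes of the initial budget pushback: the morale overrun, the communication change.
Further upstream: the approval cut, the policy escalation.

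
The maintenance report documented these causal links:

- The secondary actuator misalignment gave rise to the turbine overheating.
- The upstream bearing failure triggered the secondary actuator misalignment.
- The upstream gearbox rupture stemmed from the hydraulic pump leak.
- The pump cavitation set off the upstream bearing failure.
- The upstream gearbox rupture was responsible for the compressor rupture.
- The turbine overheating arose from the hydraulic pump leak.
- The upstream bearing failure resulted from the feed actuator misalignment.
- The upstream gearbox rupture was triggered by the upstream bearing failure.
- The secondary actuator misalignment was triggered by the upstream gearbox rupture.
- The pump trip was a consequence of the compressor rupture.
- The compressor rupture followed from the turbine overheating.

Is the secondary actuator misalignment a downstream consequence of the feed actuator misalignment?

There is a causal chain: the feed actuator misalignment → the upstream bearing failure → the secondary actuator misalignment.

Yes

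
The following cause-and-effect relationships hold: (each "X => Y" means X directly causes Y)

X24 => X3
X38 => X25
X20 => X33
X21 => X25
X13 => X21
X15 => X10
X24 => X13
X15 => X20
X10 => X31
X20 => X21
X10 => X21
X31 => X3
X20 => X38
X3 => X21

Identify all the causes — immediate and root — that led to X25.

Immediate causes of X25: X38, X21.
Further upstream: X15, X10, X24, X20, X31, X13, X3.

X10, X13, X15, X20, X21, X24, X3, X31, X38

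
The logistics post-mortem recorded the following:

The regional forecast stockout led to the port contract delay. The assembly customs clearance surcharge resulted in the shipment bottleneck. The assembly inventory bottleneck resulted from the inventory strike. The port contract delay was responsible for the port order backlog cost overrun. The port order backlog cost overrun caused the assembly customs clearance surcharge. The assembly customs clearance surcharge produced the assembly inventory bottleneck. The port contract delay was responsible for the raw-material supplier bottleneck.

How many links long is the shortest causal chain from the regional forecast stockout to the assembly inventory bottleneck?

Shortest chain: the regional forecast stockout → the port contract delay → the port order backlog cost overrun → the assembly customs clearance surcharge → the assembly inventory bottleneck.

4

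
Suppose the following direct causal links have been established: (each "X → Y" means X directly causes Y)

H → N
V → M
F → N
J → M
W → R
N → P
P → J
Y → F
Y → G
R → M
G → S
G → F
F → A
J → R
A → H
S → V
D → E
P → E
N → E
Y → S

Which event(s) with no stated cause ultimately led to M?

Tracing upstream from M: M ← V ← S ← Y.
A separate upstream branch: M ← R ← W.
Each of those chain origins has no stated cause.

W, Y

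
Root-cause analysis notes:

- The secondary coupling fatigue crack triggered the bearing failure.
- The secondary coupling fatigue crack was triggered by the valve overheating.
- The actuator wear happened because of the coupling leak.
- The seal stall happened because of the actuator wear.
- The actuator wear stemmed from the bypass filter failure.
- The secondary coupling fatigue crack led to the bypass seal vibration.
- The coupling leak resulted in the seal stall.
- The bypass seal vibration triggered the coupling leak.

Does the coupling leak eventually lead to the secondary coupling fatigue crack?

No

The coupling leak leads to the actuator wear, the seal stall; the secondary coupling fatigue crack is not among them.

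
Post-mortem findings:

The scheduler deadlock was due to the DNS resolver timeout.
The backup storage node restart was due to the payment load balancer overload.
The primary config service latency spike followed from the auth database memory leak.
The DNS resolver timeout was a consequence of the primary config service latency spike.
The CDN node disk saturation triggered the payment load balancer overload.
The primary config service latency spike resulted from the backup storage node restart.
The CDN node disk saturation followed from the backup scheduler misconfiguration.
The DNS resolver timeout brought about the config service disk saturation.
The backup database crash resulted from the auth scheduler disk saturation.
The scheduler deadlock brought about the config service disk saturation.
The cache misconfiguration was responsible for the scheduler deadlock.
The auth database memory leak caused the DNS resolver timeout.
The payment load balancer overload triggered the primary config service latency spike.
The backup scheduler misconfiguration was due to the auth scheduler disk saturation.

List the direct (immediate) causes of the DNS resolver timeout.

the auth database memory leak, the primary config service latency spike

Upstream contributors include the auth scheduler disk saturation, the backup scheduler misconfiguration, the CDN node disk saturation, the payment load balancer overload, the backup storage node restart, but only the auth database memory leak, the primary config service latency spike feed directly into the DNS resolver timeout.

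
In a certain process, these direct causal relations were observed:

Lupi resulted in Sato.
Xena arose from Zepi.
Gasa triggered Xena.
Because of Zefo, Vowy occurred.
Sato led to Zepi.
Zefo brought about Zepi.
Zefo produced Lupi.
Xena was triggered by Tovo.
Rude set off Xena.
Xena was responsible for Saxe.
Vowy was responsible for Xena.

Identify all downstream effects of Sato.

Direct effects: Zepi.
2 steps out: Xena.
3 steps out: Saxe.
Not reachable from it: Zefo, Vowy, Lupi, Gasa, Tovo, Rude.

Saxe, Xena, Zepi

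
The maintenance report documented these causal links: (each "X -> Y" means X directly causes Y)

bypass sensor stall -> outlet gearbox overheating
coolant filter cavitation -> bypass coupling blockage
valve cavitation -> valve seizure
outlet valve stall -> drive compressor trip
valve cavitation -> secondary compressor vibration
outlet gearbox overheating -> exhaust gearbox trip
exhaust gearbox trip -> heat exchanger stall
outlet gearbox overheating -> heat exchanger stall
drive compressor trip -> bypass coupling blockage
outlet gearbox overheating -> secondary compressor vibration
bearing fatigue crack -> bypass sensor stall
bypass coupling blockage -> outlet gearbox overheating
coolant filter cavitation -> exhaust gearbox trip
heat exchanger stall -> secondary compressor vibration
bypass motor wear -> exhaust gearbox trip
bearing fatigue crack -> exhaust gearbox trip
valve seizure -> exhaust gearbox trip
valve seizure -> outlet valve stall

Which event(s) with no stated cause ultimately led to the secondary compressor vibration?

Tracing upstream from the secondary compressor vibration: the secondary compressor vibration ← the outlet gearbox overheating ← the bypass sensor stall ← the bearing fatigue crack.
A separate upstream branch: the secondary compressor vibration ← the valve cavitation.
A separate upstream branch: the secondary compressor vibration ← the heat exchanger stall ← the exhaust gearbox trip ← the bypass motor wear.
A separate upstream branch: the secondary compressor vibration ← the outlet gearbox overheating ← the bypass coupling blockage ← the coolant filter cavitation.
Each of those chain origins has no stated cause.

the bearing fatigue crack, the bypass motor wear, the coolant filter cavitation, the valve cavitation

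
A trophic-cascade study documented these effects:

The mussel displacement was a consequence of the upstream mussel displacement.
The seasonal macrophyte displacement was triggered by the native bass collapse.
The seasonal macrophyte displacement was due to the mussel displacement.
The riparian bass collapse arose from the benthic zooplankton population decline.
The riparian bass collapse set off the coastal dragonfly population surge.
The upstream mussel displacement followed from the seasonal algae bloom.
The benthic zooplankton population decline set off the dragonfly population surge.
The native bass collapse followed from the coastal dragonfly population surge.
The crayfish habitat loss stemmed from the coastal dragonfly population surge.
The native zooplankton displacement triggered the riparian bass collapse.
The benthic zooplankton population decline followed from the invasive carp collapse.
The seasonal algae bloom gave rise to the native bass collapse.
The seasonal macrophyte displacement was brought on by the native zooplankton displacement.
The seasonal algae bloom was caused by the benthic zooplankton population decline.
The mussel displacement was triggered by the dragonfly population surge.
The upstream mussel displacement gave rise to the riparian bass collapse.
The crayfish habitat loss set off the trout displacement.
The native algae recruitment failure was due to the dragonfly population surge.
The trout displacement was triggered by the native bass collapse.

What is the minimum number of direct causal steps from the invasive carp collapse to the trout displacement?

Shortest chain: the invasive carp collapse → the benthic zooplankton population decline → the seasonal algae bloom → the native bass collapse → the trout displacement.

4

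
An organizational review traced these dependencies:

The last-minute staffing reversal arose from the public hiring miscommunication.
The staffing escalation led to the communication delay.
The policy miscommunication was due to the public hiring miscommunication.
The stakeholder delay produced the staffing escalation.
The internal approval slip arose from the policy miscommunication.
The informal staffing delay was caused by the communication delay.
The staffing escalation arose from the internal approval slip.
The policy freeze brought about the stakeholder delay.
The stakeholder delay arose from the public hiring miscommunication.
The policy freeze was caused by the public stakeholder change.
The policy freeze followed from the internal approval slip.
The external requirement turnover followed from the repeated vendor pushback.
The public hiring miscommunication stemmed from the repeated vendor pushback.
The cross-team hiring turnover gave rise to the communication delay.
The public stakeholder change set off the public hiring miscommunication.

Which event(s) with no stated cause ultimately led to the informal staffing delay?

the cross-team hiring turnover, the public stakeholder change, the repeated vendor pushback

Tracing upstream from the informal staffing delay: the informal staffing delay ← the communication delay ← the staffing escalation ← the stakeholder delay ← the public hiring miscommunication ← the repeated vendor pushback.
A separate upstream branch: the informal staffing delay ← the communication delay ← the cross-team hiring turnover.
A separate upstream branch: the informal staffing delay ← the communication delay ← the staffing escalation ← the stakeholder delay ← the public hiring miscommunication ← the public stakeholder change.
Each of those chain origins has no stated cause.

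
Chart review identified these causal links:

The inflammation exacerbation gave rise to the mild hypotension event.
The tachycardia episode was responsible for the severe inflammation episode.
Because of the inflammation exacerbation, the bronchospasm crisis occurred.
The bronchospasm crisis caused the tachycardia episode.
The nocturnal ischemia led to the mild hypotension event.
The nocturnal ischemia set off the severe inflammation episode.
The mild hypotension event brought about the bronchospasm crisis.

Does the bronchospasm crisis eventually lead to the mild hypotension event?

The bronchospasm crisis leads to the tachycardia episode, the severe inflammation episode; the mild hypotension event is not among them.

No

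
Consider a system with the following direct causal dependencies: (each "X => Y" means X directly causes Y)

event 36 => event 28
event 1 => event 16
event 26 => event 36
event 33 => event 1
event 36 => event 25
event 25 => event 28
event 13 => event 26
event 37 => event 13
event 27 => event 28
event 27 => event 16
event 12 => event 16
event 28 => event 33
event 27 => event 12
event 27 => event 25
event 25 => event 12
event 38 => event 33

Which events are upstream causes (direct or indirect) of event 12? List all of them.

event 13, event 25, event 26, event 27, event 36, event 37

Immediate causes of event 12: event 27, event 25.
Further upstream: event 37, event 13, event 26, event 36.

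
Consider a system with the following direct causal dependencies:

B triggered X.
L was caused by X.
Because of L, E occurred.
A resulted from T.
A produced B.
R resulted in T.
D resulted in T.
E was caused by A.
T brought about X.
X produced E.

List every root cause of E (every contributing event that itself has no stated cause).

D, R

Tracing upstream from E: E ← A ← T ← R.
A separate upstream branch: E ← A ← T ← D.
Each of those chain origins has no stated cause.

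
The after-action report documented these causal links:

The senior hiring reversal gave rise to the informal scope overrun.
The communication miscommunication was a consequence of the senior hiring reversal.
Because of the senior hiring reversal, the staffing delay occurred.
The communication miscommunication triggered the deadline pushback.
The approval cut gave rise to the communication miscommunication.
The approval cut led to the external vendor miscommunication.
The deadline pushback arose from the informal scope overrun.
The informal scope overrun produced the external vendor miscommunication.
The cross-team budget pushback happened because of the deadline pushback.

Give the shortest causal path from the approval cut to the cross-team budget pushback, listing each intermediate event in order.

the approval cut → the communication miscommunication → the deadline pushback → the cross-team budget pushback

the approval cut → the communication miscommunication
the communication miscommunication → the deadline pushback
the deadline pushback → the cross-team budget pushback
Length: 3 steps.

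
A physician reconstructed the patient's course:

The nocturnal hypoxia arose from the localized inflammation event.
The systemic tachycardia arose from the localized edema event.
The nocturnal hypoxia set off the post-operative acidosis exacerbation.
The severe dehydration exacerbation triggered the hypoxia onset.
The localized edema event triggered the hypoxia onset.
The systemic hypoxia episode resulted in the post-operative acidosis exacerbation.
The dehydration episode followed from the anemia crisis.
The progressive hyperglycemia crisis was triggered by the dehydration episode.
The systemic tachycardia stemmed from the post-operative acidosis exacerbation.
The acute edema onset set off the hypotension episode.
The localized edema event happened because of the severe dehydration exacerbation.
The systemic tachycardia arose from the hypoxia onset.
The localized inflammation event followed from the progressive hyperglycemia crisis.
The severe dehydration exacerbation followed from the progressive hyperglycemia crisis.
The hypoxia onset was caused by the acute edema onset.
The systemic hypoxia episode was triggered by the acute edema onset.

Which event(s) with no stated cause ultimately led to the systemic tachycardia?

Tracing upstream from the systemic tachycardia: the systemic tachycardia ← the hypoxia onset ← the acute edema onset.
A separate upstream branch: the systemic tachycardia ← the localized edema event ← the severe dehydration exacerbation ← the progressive hyperglycemia crisis ← the dehydration episode ← the anemia crisis.
Each of those chain origins has no stated cause.

the acute edema onset, the anemia crisis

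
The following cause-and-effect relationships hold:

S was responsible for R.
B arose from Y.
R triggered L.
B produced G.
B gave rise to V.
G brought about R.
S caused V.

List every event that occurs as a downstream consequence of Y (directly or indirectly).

Direct effects: B.
2 steps out: G, V.
3 steps out: R.
4 steps out: L.
Not reachable from it: S.

B, G, L, R, V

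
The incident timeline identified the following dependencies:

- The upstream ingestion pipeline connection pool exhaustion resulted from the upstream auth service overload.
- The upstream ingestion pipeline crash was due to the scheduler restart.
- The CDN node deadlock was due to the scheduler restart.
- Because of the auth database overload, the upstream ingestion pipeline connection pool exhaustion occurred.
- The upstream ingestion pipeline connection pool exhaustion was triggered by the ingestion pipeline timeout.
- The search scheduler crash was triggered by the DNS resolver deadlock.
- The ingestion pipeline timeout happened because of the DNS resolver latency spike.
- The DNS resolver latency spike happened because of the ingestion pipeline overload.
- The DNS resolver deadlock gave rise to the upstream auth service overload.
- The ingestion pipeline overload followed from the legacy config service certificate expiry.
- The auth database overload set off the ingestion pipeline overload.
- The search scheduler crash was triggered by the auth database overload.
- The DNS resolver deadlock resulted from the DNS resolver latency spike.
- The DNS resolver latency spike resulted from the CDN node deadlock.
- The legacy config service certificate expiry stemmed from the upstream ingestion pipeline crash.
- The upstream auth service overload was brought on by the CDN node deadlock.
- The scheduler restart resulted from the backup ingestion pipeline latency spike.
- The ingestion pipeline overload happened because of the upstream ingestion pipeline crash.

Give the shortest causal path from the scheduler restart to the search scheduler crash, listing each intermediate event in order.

the scheduler restart → the CDN node deadlock → the DNS resolver latency spike → the DNS resolver deadlock → the search scheduler crash

the scheduler restart → the CDN node deadlock
the CDN node deadlock → the DNS resolver latency spike
the DNS resolver latency spike → the DNS resolver deadlock
the DNS resolver deadlock → the search scheduler crash
Length: 4 steps.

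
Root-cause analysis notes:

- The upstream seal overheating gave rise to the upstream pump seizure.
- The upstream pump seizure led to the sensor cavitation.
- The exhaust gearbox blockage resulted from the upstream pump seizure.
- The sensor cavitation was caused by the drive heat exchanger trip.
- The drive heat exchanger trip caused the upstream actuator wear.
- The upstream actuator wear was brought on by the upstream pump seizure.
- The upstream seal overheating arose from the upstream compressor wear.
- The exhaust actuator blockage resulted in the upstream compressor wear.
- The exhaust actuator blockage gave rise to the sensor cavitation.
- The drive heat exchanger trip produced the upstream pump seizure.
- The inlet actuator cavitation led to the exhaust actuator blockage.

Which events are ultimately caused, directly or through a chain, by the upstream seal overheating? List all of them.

the exhaust gearbox blockage, the sensor cavitation, the upstream actuator wear, the upstream pump seizure

Direct effects: the upstream pump seizure.
2 steps out: the exhaust gearbox blockage, the upstream actuator wear, the sensor cavitation.
Not reachable from it: the inlet actuator cavitation, the exhaust actuator blockage, the drive heat exchanger trip, the upstream compressor wear.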